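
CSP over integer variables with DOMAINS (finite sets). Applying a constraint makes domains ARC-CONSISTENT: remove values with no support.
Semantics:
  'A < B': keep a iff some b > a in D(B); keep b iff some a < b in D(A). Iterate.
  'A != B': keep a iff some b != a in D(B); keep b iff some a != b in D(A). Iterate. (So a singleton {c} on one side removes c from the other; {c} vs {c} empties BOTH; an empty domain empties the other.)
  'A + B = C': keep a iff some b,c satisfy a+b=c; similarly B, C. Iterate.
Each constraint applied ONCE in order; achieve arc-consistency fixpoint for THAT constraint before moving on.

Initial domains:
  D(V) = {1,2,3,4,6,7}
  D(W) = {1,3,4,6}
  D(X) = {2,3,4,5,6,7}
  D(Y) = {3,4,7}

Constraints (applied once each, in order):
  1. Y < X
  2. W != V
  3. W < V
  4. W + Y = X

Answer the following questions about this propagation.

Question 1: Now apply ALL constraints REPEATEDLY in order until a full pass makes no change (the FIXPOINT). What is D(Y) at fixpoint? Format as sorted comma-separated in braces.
Answer: {3,4}

Derivation:
pass 0 (initial): D(Y)={3,4,7}
pass 1: V {1,2,3,4,6,7}->{2,3,4,6,7}; W {1,3,4,6}->{1,3,4}; X {2,3,4,5,6,7}->{4,5,6,7}; Y {3,4,7}->{3,4}
pass 2: no change
Fixpoint after 2 passes: D(Y) = {3,4}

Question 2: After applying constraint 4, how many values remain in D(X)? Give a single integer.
Answer: 4

Derivation:
Constraint 1 (Y < X) on D(Y)={3,4,7} D(X)={2,3,4,5,6,7}: Y {3,4,7}->{3,4}; X {2,3,4,5,6,7}->{4,5,6,7}
Constraint 2 (W != V) on D(W)={1,3,4,6} D(V)={1,2,3,4,6,7}: no change
Constraint 3 (W < V) on D(W)={1,3,4,6} D(V)={1,2,3,4,6,7}: V {1,2,3,4,6,7}->{2,3,4,6,7}
Constraint 4 (W + Y = X) on D(W)={1,3,4,6} D(Y)={3,4} D(X)={4,5,6,7}: W {1,3,4,6}->{1,3,4}
So after constraint 4: D(X)={4,5,6,7}, size = 4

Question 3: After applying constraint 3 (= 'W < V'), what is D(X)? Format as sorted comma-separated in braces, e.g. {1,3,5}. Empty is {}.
Constraint 1 (Y < X) on D(Y)={3,4,7} D(X)={2,3,4,5,6,7}: Y {3,4,7}->{3,4}; X {2,3,4,5,6,7}->{4,5,6,7}
Constraint 2 (W != V) on D(W)={1,3,4,6} D(V)={1,2,3,4,6,7}: no change
Constraint 3 (W < V) on D(W)={1,3,4,6} D(V)={1,2,3,4,6,7}: V {1,2,3,4,6,7}->{2,3,4,6,7}
So after constraint 3: D(X) = {4,5,6,7}

Answer: {4,5,6,7}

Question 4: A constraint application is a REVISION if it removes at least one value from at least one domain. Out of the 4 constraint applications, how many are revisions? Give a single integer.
Answer: 3

Derivation:
Constraint 1 (Y < X) on D(Y)={3,4,7} D(X)={2,3,4,5,6,7}: Y {3,4,7}->{3,4}; X {2,3,4,5,6,7}->{4,5,6,7} => REVISION
Constraint 2 (W != V) on D(W)={1,3,4,6} D(V)={1,2,3,4,6,7}: no change => not a revision
Constraint 3 (W < V) on D(W)={1,3,4,6} D(V)={1,2,3,4,6,7}: V {1,2,3,4,6,7}->{2,3,4,6,7} => REVISION
Constraint 4 (W + Y = X) on D(W)={1,3,4,6} D(Y)={3,4} D(X)={4,5,6,7}: W {1,3,4,6}->{1,3,4} => REVISION
Total revisions = 3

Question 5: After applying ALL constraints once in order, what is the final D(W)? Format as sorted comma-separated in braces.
Answer: {1,3,4}

Derivation:
Constraint 1 (Y < X) on D(Y)={3,4,7} D(X)={2,3,4,5,6,7}: Y {3,4,7}->{3,4}; X {2,3,4,5,6,7}->{4,5,6,7}
Constraint 2 (W != V) on D(W)={1,3,4,6} D(V)={1,2,3,4,6,7}: no change
Constraint 3 (W < V) on D(W)={1,3,4,6} D(V)={1,2,3,4,6,7}: V {1,2,3,4,6,7}->{2,3,4,6,7}
Constraint 4 (W + Y = X) on D(W)={1,3,4,6} D(Y)={3,4} D(X)={4,5,6,7}: W {1,3,4,6}->{1,3,4}
So after all 4 constraints: D(W) = {1,3,4}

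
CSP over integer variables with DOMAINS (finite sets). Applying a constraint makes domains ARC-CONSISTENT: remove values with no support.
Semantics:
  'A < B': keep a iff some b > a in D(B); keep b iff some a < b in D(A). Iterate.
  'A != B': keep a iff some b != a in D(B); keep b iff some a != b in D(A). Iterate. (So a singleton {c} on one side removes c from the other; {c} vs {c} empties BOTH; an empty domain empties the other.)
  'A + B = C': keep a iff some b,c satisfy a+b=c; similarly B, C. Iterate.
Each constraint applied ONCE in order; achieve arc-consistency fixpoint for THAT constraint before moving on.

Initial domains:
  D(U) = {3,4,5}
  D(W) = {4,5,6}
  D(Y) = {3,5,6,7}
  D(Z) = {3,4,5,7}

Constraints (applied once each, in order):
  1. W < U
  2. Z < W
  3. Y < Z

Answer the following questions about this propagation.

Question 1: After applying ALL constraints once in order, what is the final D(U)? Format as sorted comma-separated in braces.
Constraint 1 (W < U) on D(W)={4,5,6} D(U)={3,4,5}: W {4,5,6}->{4}; U {3,4,5}->{5}
Constraint 2 (Z < W) on D(Z)={3,4,5,7} D(W)={4}: Z {3,4,5,7}->{3}
Constraint 3 (Y < Z) on D(Y)={3,5,6,7} D(Z)={3}: Y {3,5,6,7}->{}; Z {3}->{}
So after all 3 constraints: D(U) = {5}

Answer: {5}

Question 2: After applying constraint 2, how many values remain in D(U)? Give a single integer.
Constraint 1 (W < U) on D(W)={4,5,6} D(U)={3,4,5}: W {4,5,6}->{4}; U {3,4,5}->{5}
Constraint 2 (Z < W) on D(Z)={3,4,5,7} D(W)={4}: Z {3,4,5,7}->{3}
So after constraint 2: D(U)={5}, size = 1

Answer: 1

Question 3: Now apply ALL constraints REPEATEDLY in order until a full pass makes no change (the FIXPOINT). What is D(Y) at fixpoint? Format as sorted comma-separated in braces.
pass 0 (initial): D(Y)={3,5,6,7}
pass 1: U {3,4,5}->{5}; W {4,5,6}->{4}; Y {3,5,6,7}->{}; Z {3,4,5,7}->{}
pass 2: W {4}->{}
pass 3: U {5}->{}
pass 4: no change
Fixpoint after 4 passes: D(Y) = {}

Answer: {}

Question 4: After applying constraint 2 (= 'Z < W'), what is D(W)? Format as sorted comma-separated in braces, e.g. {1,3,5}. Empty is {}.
Answer: {4}

Derivation:
Constraint 1 (W < U) on D(W)={4,5,6} D(U)={3,4,5}: W {4,5,6}->{4}; U {3,4,5}->{5}
Constraint 2 (Z < W) on D(Z)={3,4,5,7} D(W)={4}: Z {3,4,5,7}->{3}
So after constraint 2: D(W) = {4}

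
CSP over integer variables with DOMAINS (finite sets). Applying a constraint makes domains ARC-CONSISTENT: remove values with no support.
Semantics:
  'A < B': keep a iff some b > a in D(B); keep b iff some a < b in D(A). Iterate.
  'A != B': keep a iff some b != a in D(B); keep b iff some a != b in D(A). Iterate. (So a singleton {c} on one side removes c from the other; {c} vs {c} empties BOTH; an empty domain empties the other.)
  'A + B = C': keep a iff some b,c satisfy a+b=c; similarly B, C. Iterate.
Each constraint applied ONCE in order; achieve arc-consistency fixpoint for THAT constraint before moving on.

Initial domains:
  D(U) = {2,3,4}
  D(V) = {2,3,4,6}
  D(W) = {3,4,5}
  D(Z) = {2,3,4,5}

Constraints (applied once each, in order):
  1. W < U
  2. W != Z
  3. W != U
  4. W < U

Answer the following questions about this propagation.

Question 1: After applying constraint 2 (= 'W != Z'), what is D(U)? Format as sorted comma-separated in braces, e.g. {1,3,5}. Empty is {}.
Constraint 1 (W < U) on D(W)={3,4,5} D(U)={2,3,4}: W {3,4,5}->{3}; U {2,3,4}->{4}
Constraint 2 (W != Z) on D(W)={3} D(Z)={2,3,4,5}: Z {2,3,4,5}->{2,4,5}
So after constraint 2: D(U) = {4}

Answer: {4}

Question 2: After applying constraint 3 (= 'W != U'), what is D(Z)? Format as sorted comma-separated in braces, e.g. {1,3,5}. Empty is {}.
Constraint 1 (W < U) on D(W)={3,4,5} D(U)={2,3,4}: W {3,4,5}->{3}; U {2,3,4}->{4}
Constraint 2 (W != Z) on D(W)={3} D(Z)={2,3,4,5}: Z {2,3,4,5}->{2,4,5}
Constraint 3 (W != U) on D(W)={3} D(U)={4}: no change
So after constraint 3: D(Z) = {2,4,5}

Answer: {2,4,5}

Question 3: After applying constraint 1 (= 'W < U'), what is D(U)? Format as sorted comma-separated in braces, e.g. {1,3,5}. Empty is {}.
Answer: {4}

Derivation:
Constraint 1 (W < U) on D(W)={3,4,5} D(U)={2,3,4}: W {3,4,5}->{3}; U {2,3,4}->{4}
So after constraint 1: D(U) = {4}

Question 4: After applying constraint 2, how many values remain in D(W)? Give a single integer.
Constraint 1 (W < U) on D(W)={3,4,5} D(U)={2,3,4}: W {3,4,5}->{3}; U {2,3,4}->{4}
Constraint 2 (W != Z) on D(W)={3} D(Z)={2,3,4,5}: Z {2,3,4,5}->{2,4,5}
So after constraint 2: D(W)={3}, size = 1

Answer: 1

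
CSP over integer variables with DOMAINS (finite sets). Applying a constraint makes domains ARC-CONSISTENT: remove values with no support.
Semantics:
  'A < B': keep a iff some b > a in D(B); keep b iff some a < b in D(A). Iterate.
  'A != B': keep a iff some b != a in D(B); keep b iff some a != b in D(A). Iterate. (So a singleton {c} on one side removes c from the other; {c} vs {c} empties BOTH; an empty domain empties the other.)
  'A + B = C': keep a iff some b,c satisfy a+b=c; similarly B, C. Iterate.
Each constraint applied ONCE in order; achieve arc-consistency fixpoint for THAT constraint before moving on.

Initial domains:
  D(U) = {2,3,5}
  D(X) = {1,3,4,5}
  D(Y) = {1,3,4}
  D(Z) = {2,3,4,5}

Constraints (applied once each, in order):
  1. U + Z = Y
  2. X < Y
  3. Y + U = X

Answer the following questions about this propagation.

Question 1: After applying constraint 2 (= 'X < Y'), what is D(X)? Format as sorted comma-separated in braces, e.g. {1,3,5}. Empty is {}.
Constraint 1 (U + Z = Y) on D(U)={2,3,5} D(Z)={2,3,4,5} D(Y)={1,3,4}: U {2,3,5}->{2}; Z {2,3,4,5}->{2}; Y {1,3,4}->{4}
Constraint 2 (X < Y) on D(X)={1,3,4,5} D(Y)={4}: X {1,3,4,5}->{1,3}
So after constraint 2: D(X) = {1,3}

Answer: {1,3}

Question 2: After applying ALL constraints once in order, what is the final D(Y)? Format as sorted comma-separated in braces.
Answer: {}

Derivation:
Constraint 1 (U + Z = Y) on D(U)={2,3,5} D(Z)={2,3,4,5} D(Y)={1,3,4}: U {2,3,5}->{2}; Z {2,3,4,5}->{2}; Y {1,3,4}->{4}
Constraint 2 (X < Y) on D(X)={1,3,4,5} D(Y)={4}: X {1,3,4,5}->{1,3}
Constraint 3 (Y + U = X) on D(Y)={4} D(U)={2} D(X)={1,3}: Y {4}->{}; U {2}->{}; X {1,3}->{}
So after all 3 constraints: D(Y) = {}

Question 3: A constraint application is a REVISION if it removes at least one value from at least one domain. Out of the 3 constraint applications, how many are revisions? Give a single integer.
Constraint 1 (U + Z = Y) on D(U)={2,3,5} D(Z)={2,3,4,5} D(Y)={1,3,4}: U {2,3,5}->{2}; Z {2,3,4,5}->{2}; Y {1,3,4}->{4} => REVISION
Constraint 2 (X < Y) on D(X)={1,3,4,5} D(Y)={4}: X {1,3,4,5}->{1,3} => REVISION
Constraint 3 (Y + U = X) on D(Y)={4} D(U)={2} D(X)={1,3}: Y {4}->{}; U {2}->{}; X {1,3}->{} => REVISION
Total revisions = 3

Answer: 3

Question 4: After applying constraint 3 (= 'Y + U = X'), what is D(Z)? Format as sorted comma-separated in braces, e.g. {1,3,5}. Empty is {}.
Constraint 1 (U + Z = Y) on D(U)={2,3,5} D(Z)={2,3,4,5} D(Y)={1,3,4}: U {2,3,5}->{2}; Z {2,3,4,5}->{2}; Y {1,3,4}->{4}
Constraint 2 (X < Y) on D(X)={1,3,4,5} D(Y)={4}: X {1,3,4,5}->{1,3}
Constraint 3 (Y + U = X) on D(Y)={4} D(U)={2} D(X)={1,3}: Y {4}->{}; U {2}->{}; X {1,3}->{}
So after constraint 3: D(Z) = {2}

Answer: {2}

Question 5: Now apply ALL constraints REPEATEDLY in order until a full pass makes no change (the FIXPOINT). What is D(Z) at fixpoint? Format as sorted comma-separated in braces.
pass 0 (initial): D(Z)={2,3,4,5}
pass 1: U {2,3,5}->{}; X {1,3,4,5}->{}; Y {1,3,4}->{}; Z {2,3,4,5}->{2}
pass 2: Z {2}->{}
pass 3: no change
Fixpoint after 3 passes: D(Z) = {}

Answer: {}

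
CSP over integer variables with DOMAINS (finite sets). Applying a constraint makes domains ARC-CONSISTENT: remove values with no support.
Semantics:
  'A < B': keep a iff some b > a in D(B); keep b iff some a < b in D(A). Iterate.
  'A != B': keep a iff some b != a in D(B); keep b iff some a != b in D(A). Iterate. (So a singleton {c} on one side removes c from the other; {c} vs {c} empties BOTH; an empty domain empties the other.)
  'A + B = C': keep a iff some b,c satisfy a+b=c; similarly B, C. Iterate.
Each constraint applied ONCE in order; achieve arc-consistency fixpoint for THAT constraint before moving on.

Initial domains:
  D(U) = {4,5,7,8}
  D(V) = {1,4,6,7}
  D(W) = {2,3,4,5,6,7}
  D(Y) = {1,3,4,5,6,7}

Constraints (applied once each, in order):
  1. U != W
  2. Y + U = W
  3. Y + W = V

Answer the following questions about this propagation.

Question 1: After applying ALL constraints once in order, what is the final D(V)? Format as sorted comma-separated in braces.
Constraint 1 (U != W) on D(U)={4,5,7,8} D(W)={2,3,4,5,6,7}: no change
Constraint 2 (Y + U = W) on D(Y)={1,3,4,5,6,7} D(U)={4,5,7,8} D(W)={2,3,4,5,6,7}: Y {1,3,4,5,6,7}->{1,3}; U {4,5,7,8}->{4,5}; W {2,3,4,5,6,7}->{5,6,7}
Constraint 3 (Y + W = V) on D(Y)={1,3} D(W)={5,6,7} D(V)={1,4,6,7}: Y {1,3}->{1}; W {5,6,7}->{5,6}; V {1,4,6,7}->{6,7}
So after all 3 constraints: D(V) = {6,7}

Answer: {6,7}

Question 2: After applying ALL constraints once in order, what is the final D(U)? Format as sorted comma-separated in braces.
Answer: {4,5}

Derivation:
Constraint 1 (U != W) on D(U)={4,5,7,8} D(W)={2,3,4,5,6,7}: no change
Constraint 2 (Y + U = W) on D(Y)={1,3,4,5,6,7} D(U)={4,5,7,8} D(W)={2,3,4,5,6,7}: Y {1,3,4,5,6,7}->{1,3}; U {4,5,7,8}->{4,5}; W {2,3,4,5,6,7}->{5,6,7}
Constraint 3 (Y + W = V) on D(Y)={1,3} D(W)={5,6,7} D(V)={1,4,6,7}: Y {1,3}->{1}; W {5,6,7}->{5,6}; V {1,4,6,7}->{6,7}
So after all 3 constraints: D(U) = {4,5}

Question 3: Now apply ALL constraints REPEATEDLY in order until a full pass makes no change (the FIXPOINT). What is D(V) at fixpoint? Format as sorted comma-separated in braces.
pass 0 (initial): D(V)={1,4,6,7}
pass 1: U {4,5,7,8}->{4,5}; V {1,4,6,7}->{6,7}; W {2,3,4,5,6,7}->{5,6}; Y {1,3,4,5,6,7}->{1}
pass 2: no change
Fixpoint after 2 passes: D(V) = {6,7}

Answer: {6,7}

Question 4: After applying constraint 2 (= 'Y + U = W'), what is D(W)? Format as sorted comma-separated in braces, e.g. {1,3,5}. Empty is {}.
Answer: {5,6,7}

Derivation:
Constraint 1 (U != W) on D(U)={4,5,7,8} D(W)={2,3,4,5,6,7}: no change
Constraint 2 (Y + U = W) on D(Y)={1,3,4,5,6,7} D(U)={4,5,7,8} D(W)={2,3,4,5,6,7}: Y {1,3,4,5,6,7}->{1,3}; U {4,5,7,8}->{4,5}; W {2,3,4,5,6,7}->{5,6,7}
So after constraint 2: D(W) = {5,6,7}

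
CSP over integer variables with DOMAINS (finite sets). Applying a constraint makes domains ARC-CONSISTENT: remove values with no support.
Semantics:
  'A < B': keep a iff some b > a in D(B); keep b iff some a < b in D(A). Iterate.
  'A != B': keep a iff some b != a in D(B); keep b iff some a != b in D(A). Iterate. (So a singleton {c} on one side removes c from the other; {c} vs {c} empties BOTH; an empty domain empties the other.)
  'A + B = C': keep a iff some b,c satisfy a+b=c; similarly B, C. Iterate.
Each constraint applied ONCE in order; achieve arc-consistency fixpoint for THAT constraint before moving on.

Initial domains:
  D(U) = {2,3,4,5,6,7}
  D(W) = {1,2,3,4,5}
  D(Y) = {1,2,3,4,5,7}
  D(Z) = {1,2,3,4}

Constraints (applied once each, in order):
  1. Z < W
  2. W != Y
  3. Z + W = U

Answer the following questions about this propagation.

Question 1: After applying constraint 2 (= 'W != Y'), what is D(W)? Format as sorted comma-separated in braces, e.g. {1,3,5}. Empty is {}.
Answer: {2,3,4,5}

Derivation:
Constraint 1 (Z < W) on D(Z)={1,2,3,4} D(W)={1,2,3,4,5}: W {1,2,3,4,5}->{2,3,4,5}
Constraint 2 (W != Y) on D(W)={2,3,4,5} D(Y)={1,2,3,4,5,7}: no change
So after constraint 2: D(W) = {2,3,4,5}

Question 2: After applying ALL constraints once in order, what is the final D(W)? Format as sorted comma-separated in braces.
Constraint 1 (Z < W) on D(Z)={1,2,3,4} D(W)={1,2,3,4,5}: W {1,2,3,4,5}->{2,3,4,5}
Constraint 2 (W != Y) on D(W)={2,3,4,5} D(Y)={1,2,3,4,5,7}: no change
Constraint 3 (Z + W = U) on D(Z)={1,2,3,4} D(W)={2,3,4,5} D(U)={2,3,4,5,6,7}: U {2,3,4,5,6,7}->{3,4,5,6,7}
So after all 3 constraints: D(W) = {2,3,4,5}

Answer: {2,3,4,5}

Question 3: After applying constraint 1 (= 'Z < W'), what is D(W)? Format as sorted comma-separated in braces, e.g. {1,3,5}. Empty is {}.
Answer: {2,3,4,5}

Derivation:
Constraint 1 (Z < W) on D(Z)={1,2,3,4} D(W)={1,2,3,4,5}: W {1,2,3,4,5}->{2,3,4,5}
So after constraint 1: D(W) = {2,3,4,5}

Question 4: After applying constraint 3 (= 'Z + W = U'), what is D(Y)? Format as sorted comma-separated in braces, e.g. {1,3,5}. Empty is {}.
Constraint 1 (Z < W) on D(Z)={1,2,3,4} D(W)={1,2,3,4,5}: W {1,2,3,4,5}->{2,3,4,5}
Constraint 2 (W != Y) on D(W)={2,3,4,5} D(Y)={1,2,3,4,5,7}: no change
Constraint 3 (Z + W = U) on D(Z)={1,2,3,4} D(W)={2,3,4,5} D(U)={2,3,4,5,6,7}: U {2,3,4,5,6,7}->{3,4,5,6,7}
So after constraint 3: D(Y) = {1,2,3,4,5,7}

Answer: {1,2,3,4,5,7}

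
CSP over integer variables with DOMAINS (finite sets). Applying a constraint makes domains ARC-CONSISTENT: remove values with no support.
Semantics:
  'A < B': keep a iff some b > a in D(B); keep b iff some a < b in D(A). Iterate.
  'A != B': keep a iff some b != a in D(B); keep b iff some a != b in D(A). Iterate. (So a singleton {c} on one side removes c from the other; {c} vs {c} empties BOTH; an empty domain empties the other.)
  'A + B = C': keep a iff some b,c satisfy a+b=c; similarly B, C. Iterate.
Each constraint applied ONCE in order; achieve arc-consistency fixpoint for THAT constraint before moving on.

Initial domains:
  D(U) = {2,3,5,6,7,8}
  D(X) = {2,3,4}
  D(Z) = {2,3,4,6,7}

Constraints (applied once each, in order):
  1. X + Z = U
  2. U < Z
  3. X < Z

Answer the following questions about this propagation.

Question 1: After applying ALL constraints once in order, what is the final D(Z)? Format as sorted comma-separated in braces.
Answer: {6}

Derivation:
Constraint 1 (X + Z = U) on D(X)={2,3,4} D(Z)={2,3,4,6,7} D(U)={2,3,5,6,7,8}: Z {2,3,4,6,7}->{2,3,4,6}; U {2,3,5,6,7,8}->{5,6,7,8}
Constraint 2 (U < Z) on D(U)={5,6,7,8} D(Z)={2,3,4,6}: U {5,6,7,8}->{5}; Z {2,3,4,6}->{6}
Constraint 3 (X < Z) on D(X)={2,3,4} D(Z)={6}: no change
So after all 3 constraints: D(Z) = {6}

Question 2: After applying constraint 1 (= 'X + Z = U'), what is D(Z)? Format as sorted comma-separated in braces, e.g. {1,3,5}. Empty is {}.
Answer: {2,3,4,6}

Derivation:
Constraint 1 (X + Z = U) on D(X)={2,3,4} D(Z)={2,3,4,6,7} D(U)={2,3,5,6,7,8}: Z {2,3,4,6,7}->{2,3,4,6}; U {2,3,5,6,7,8}->{5,6,7,8}
So after constraint 1: D(Z) = {2,3,4,6}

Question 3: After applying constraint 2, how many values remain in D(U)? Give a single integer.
Constraint 1 (X + Z = U) on D(X)={2,3,4} D(Z)={2,3,4,6,7} D(U)={2,3,5,6,7,8}: Z {2,3,4,6,7}->{2,3,4,6}; U {2,3,5,6,7,8}->{5,6,7,8}
Constraint 2 (U < Z) on D(U)={5,6,7,8} D(Z)={2,3,4,6}: U {5,6,7,8}->{5}; Z {2,3,4,6}->{6}
So after constraint 2: D(U)={5}, size = 1

Answer: 1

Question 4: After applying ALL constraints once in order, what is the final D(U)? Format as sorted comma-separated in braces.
Answer: {5}

Derivation:
Constraint 1 (X + Z = U) on D(X)={2,3,4} D(Z)={2,3,4,6,7} D(U)={2,3,5,6,7,8}: Z {2,3,4,6,7}->{2,3,4,6}; U {2,3,5,6,7,8}->{5,6,7,8}
Constraint 2 (U < Z) on D(U)={5,6,7,8} D(Z)={2,3,4,6}: U {5,6,7,8}->{5}; Z {2,3,4,6}->{6}
Constraint 3 (X < Z) on D(X)={2,3,4} D(Z)={6}: no change
So after all 3 constraints: D(U) = {5}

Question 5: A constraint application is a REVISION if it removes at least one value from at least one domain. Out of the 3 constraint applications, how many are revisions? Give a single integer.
Answer: 2

Derivation:
Constraint 1 (X + Z = U) on D(X)={2,3,4} D(Z)={2,3,4,6,7} D(U)={2,3,5,6,7,8}: Z {2,3,4,6,7}->{2,3,4,6}; U {2,3,5,6,7,8}->{5,6,7,8} => REVISION
Constraint 2 (U < Z) on D(U)={5,6,7,8} D(Z)={2,3,4,6}: U {5,6,7,8}->{5}; Z {2,3,4,6}->{6} => REVISION
Constraint 3 (X < Z) on D(X)={2,3,4} D(Z)={6}: no change => not a revision
Total revisions = 2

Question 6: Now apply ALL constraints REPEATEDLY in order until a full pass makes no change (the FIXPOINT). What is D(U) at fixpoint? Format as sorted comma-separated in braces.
Answer: {}

Derivation:
pass 0 (initial): D(U)={2,3,5,6,7,8}
pass 1: U {2,3,5,6,7,8}->{5}; Z {2,3,4,6,7}->{6}
pass 2: U {5}->{}; X {2,3,4}->{}; Z {6}->{}
pass 3: no change
Fixpoint after 3 passes: D(U) = {}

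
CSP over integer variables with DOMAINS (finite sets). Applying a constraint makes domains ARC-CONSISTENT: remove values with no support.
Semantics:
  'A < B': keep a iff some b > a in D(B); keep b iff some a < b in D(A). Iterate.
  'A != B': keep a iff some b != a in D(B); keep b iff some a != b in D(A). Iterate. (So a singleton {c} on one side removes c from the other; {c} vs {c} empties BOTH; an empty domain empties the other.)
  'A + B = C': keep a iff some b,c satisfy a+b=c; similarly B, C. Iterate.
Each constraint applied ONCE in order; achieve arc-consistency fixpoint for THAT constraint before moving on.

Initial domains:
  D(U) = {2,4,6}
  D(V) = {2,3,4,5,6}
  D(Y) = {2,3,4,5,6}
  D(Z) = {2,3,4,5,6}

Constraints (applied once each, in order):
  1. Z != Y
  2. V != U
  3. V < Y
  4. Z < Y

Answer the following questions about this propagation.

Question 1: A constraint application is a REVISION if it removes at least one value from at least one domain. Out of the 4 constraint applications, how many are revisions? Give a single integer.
Constraint 1 (Z != Y) on D(Z)={2,3,4,5,6} D(Y)={2,3,4,5,6}: no change => not a revision
Constraint 2 (V != U) on D(V)={2,3,4,5,6} D(U)={2,4,6}: no change => not a revision
Constraint 3 (V < Y) on D(V)={2,3,4,5,6} D(Y)={2,3,4,5,6}: V {2,3,4,5,6}->{2,3,4,5}; Y {2,3,4,5,6}->{3,4,5,6} => REVISION
Constraint 4 (Z < Y) on D(Z)={2,3,4,5,6} D(Y)={3,4,5,6}: Z {2,3,4,5,6}->{2,3,4,5} => REVISION
Total revisions = 2

Answer: 2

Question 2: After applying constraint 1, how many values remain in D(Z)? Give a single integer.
Constraint 1 (Z != Y) on D(Z)={2,3,4,5,6} D(Y)={2,3,4,5,6}: no change
So after constraint 1: D(Z)={2,3,4,5,6}, size = 5

Answer: 5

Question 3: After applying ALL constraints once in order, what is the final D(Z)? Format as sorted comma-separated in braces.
Answer: {2,3,4,5}

Derivation:
Constraint 1 (Z != Y) on D(Z)={2,3,4,5,6} D(Y)={2,3,4,5,6}: no change
Constraint 2 (V != U) on D(V)={2,3,4,5,6} D(U)={2,4,6}: no change
Constraint 3 (V < Y) on D(V)={2,3,4,5,6} D(Y)={2,3,4,5,6}: V {2,3,4,5,6}->{2,3,4,5}; Y {2,3,4,5,6}->{3,4,5,6}
Constraint 4 (Z < Y) on D(Z)={2,3,4,5,6} D(Y)={3,4,5,6}: Z {2,3,4,5,6}->{2,3,4,5}
So after all 4 constraints: D(Z) = {2,3,4,5}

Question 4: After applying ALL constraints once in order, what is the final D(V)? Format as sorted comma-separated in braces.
Constraint 1 (Z != Y) on D(Z)={2,3,4,5,6} D(Y)={2,3,4,5,6}: no change
Constraint 2 (V != U) on D(V)={2,3,4,5,6} D(U)={2,4,6}: no change
Constraint 3 (V < Y) on D(V)={2,3,4,5,6} D(Y)={2,3,4,5,6}: V {2,3,4,5,6}->{2,3,4,5}; Y {2,3,4,5,6}->{3,4,5,6}
Constraint 4 (Z < Y) on D(Z)={2,3,4,5,6} D(Y)={3,4,5,6}: Z {2,3,4,5,6}->{2,3,4,5}
So after all 4 constraints: D(V) = {2,3,4,5}

Answer: {2,3,4,5}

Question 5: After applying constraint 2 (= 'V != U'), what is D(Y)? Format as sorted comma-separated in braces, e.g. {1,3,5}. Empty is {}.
Constraint 1 (Z != Y) on D(Z)={2,3,4,5,6} D(Y)={2,3,4,5,6}: no change
Constraint 2 (V != U) on D(V)={2,3,4,5,6} D(U)={2,4,6}: no change
So after constraint 2: D(Y) = {2,3,4,5,6}

Answer: {2,3,4,5,6}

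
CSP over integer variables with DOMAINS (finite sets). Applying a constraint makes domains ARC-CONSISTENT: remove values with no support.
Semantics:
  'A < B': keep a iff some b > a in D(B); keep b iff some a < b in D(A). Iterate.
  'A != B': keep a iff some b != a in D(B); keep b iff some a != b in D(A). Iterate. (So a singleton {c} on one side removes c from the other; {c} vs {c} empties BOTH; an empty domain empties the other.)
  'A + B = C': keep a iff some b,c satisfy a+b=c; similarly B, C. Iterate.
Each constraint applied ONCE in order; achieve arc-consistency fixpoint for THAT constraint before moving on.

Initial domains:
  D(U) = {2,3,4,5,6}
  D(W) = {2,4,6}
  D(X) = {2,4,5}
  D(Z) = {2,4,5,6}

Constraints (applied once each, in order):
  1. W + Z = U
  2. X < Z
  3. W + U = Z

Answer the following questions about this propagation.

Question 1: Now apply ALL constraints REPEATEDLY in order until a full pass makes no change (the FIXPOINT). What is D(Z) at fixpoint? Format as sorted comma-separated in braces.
Answer: {}

Derivation:
pass 0 (initial): D(Z)={2,4,5,6}
pass 1: U {2,3,4,5,6}->{}; W {2,4,6}->{}; X {2,4,5}->{2}; Z {2,4,5,6}->{}
pass 2: X {2}->{}
pass 3: no change
Fixpoint after 3 passes: D(Z) = {}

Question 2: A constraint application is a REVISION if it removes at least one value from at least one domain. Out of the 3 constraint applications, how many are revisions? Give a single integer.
Constraint 1 (W + Z = U) on D(W)={2,4,6} D(Z)={2,4,5,6} D(U)={2,3,4,5,6}: W {2,4,6}->{2,4}; Z {2,4,5,6}->{2,4}; U {2,3,4,5,6}->{4,6} => REVISION
Constraint 2 (X < Z) on D(X)={2,4,5} D(Z)={2,4}: X {2,4,5}->{2}; Z {2,4}->{4} => REVISION
Constraint 3 (W + U = Z) on D(W)={2,4} D(U)={4,6} D(Z)={4}: W {2,4}->{}; U {4,6}->{}; Z {4}->{} => REVISION
Total revisions = 3

Answer: 3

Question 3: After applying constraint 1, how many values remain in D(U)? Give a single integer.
Answer: 2

Derivation:
Constraint 1 (W + Z = U) on D(W)={2,4,6} D(Z)={2,4,5,6} D(U)={2,3,4,5,6}: W {2,4,6}->{2,4}; Z {2,4,5,6}->{2,4}; U {2,3,4,5,6}->{4,6}
So after constraint 1: D(U)={4,6}, size = 2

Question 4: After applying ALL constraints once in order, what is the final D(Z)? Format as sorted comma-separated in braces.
Answer: {}

Derivation:
Constraint 1 (W + Z = U) on D(W)={2,4,6} D(Z)={2,4,5,6} D(U)={2,3,4,5,6}: W {2,4,6}->{2,4}; Z {2,4,5,6}->{2,4}; U {2,3,4,5,6}->{4,6}
Constraint 2 (X < Z) on D(X)={2,4,5} D(Z)={2,4}: X {2,4,5}->{2}; Z {2,4}->{4}
Constraint 3 (W + U = Z) on D(W)={2,4} D(U)={4,6} D(Z)={4}: W {2,4}->{}; U {4,6}->{}; Z {4}->{}
So after all 3 constraints: D(Z) = {}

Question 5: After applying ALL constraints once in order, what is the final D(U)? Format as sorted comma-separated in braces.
Constraint 1 (W + Z = U) on D(W)={2,4,6} D(Z)={2,4,5,6} D(U)={2,3,4,5,6}: W {2,4,6}->{2,4}; Z {2,4,5,6}->{2,4}; U {2,3,4,5,6}->{4,6}
Constraint 2 (X < Z) on D(X)={2,4,5} D(Z)={2,4}: X {2,4,5}->{2}; Z {2,4}->{4}
Constraint 3 (W + U = Z) on D(W)={2,4} D(U)={4,6} D(Z)={4}: W {2,4}->{}; U {4,6}->{}; Z {4}->{}
So after all 3 constraints: D(U) = {}

Answer: {}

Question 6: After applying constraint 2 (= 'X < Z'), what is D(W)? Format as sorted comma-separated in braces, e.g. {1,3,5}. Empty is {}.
Answer: {2,4}

Derivation:
Constraint 1 (W + Z = U) on D(W)={2,4,6} D(Z)={2,4,5,6} D(U)={2,3,4,5,6}: W {2,4,6}->{2,4}; Z {2,4,5,6}->{2,4}; U {2,3,4,5,6}->{4,6}
Constraint 2 (X < Z) on D(X)={2,4,5} D(Z)={2,4}: X {2,4,5}->{2}; Z {2,4}->{4}
So after constraint 2: D(W) = {2,4}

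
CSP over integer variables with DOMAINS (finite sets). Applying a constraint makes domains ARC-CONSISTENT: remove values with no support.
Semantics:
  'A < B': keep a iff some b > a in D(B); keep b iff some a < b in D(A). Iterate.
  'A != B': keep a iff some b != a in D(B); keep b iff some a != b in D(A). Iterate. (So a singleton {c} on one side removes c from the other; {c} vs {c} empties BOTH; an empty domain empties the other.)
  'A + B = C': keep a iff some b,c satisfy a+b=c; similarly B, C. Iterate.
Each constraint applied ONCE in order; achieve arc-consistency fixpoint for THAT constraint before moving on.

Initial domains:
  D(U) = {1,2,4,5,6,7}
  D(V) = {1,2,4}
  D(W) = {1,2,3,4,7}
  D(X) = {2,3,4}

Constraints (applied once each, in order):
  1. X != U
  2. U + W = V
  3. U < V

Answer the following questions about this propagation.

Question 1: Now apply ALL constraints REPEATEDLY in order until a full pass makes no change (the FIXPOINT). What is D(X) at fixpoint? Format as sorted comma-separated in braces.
Answer: {2,3,4}

Derivation:
pass 0 (initial): D(X)={2,3,4}
pass 1: U {1,2,4,5,6,7}->{1,2}; V {1,2,4}->{2,4}; W {1,2,3,4,7}->{1,2,3}
pass 2: no change
Fixpoint after 2 passes: D(X) = {2,3,4}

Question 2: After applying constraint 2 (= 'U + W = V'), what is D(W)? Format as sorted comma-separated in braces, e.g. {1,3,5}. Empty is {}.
Constraint 1 (X != U) on D(X)={2,3,4} D(U)={1,2,4,5,6,7}: no change
Constraint 2 (U + W = V) on D(U)={1,2,4,5,6,7} D(W)={1,2,3,4,7} D(V)={1,2,4}: U {1,2,4,5,6,7}->{1,2}; W {1,2,3,4,7}->{1,2,3}; V {1,2,4}->{2,4}
So after constraint 2: D(W) = {1,2,3}

Answer: {1,2,3}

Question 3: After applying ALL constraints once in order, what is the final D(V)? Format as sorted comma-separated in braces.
Answer: {2,4}

Derivation:
Constraint 1 (X != U) on D(X)={2,3,4} D(U)={1,2,4,5,6,7}: no change
Constraint 2 (U + W = V) on D(U)={1,2,4,5,6,7} D(W)={1,2,3,4,7} D(V)={1,2,4}: U {1,2,4,5,6,7}->{1,2}; W {1,2,3,4,7}->{1,2,3}; V {1,2,4}->{2,4}
Constraint 3 (U < V) on D(U)={1,2} D(V)={2,4}: no change
So after all 3 constraints: D(V) = {2,4}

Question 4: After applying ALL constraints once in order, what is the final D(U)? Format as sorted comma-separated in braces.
Answer: {1,2}

Derivation:
Constraint 1 (X != U) on D(X)={2,3,4} D(U)={1,2,4,5,6,7}: no change
Constraint 2 (U + W = V) on D(U)={1,2,4,5,6,7} D(W)={1,2,3,4,7} D(V)={1,2,4}: U {1,2,4,5,6,7}->{1,2}; W {1,2,3,4,7}->{1,2,3}; V {1,2,4}->{2,4}
Constraint 3 (U < V) on D(U)={1,2} D(V)={2,4}: no change
So after all 3 constraints: D(U) = {1,2}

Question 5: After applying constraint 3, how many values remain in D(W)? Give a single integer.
Constraint 1 (X != U) on D(X)={2,3,4} D(U)={1,2,4,5,6,7}: no change
Constraint 2 (U + W = V) on D(U)={1,2,4,5,6,7} D(W)={1,2,3,4,7} D(V)={1,2,4}: U {1,2,4,5,6,7}->{1,2}; W {1,2,3,4,7}->{1,2,3}; V {1,2,4}->{2,4}
Constraint 3 (U < V) on D(U)={1,2} D(V)={2,4}: no change
So after constraint 3: D(W)={1,2,3}, size = 3

Answer: 3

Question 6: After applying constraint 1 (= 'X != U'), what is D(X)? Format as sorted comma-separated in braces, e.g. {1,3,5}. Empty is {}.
Answer: {2,3,4}

Derivation:
Constraint 1 (X != U) on D(X)={2,3,4} D(U)={1,2,4,5,6,7}: no change
So after constraint 1: D(X) = {2,3,4}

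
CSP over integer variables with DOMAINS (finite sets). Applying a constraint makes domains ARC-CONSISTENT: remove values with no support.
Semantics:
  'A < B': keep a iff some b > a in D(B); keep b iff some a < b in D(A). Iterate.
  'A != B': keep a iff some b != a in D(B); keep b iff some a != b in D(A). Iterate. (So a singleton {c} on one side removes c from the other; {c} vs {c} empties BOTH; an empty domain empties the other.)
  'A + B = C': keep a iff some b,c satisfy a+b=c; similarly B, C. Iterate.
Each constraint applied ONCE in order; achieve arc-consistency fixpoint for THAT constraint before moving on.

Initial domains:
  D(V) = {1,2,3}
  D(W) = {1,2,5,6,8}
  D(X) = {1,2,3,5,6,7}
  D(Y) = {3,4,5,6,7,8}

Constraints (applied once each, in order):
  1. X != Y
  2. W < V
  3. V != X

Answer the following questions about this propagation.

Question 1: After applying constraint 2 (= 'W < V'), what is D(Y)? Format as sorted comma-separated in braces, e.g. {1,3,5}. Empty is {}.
Answer: {3,4,5,6,7,8}

Derivation:
Constraint 1 (X != Y) on D(X)={1,2,3,5,6,7} D(Y)={3,4,5,6,7,8}: no change
Constraint 2 (W < V) on D(W)={1,2,5,6,8} D(V)={1,2,3}: W {1,2,5,6,8}->{1,2}; V {1,2,3}->{2,3}
So after constraint 2: D(Y) = {3,4,5,6,7,8}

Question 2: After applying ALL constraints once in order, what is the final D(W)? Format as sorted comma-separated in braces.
Constraint 1 (X != Y) on D(X)={1,2,3,5,6,7} D(Y)={3,4,5,6,7,8}: no change
Constraint 2 (W < V) on D(W)={1,2,5,6,8} D(V)={1,2,3}: W {1,2,5,6,8}->{1,2}; V {1,2,3}->{2,3}
Constraint 3 (V != X) on D(V)={2,3} D(X)={1,2,3,5,6,7}: no change
So after all 3 constraints: D(W) = {1,2}

Answer: {1,2}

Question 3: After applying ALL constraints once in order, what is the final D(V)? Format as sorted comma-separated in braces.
Constraint 1 (X != Y) on D(X)={1,2,3,5,6,7} D(Y)={3,4,5,6,7,8}: no change
Constraint 2 (W < V) on D(W)={1,2,5,6,8} D(V)={1,2,3}: W {1,2,5,6,8}->{1,2}; V {1,2,3}->{2,3}
Constraint 3 (V != X) on D(V)={2,3} D(X)={1,2,3,5,6,7}: no change
So after all 3 constraints: D(V) = {2,3}

Answer: {2,3}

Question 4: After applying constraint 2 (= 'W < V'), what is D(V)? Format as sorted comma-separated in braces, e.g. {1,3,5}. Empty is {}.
Constraint 1 (X != Y) on D(X)={1,2,3,5,6,7} D(Y)={3,4,5,6,7,8}: no change
Constraint 2 (W < V) on D(W)={1,2,5,6,8} D(V)={1,2,3}: W {1,2,5,6,8}->{1,2}; V {1,2,3}->{2,3}
So after constraint 2: D(V) = {2,3}

Answer: {2,3}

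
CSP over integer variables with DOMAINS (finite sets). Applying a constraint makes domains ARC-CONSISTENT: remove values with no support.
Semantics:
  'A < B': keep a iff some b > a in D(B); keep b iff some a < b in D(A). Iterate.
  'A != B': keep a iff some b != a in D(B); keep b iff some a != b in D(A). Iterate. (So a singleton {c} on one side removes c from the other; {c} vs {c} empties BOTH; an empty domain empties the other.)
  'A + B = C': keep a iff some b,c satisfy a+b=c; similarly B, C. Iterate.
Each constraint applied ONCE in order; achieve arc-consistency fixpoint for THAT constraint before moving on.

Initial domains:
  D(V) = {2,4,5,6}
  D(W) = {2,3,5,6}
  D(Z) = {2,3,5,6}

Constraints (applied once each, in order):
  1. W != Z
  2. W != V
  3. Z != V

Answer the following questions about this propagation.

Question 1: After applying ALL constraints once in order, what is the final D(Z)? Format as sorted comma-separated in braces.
Answer: {2,3,5,6}

Derivation:
Constraint 1 (W != Z) on D(W)={2,3,5,6} D(Z)={2,3,5,6}: no change
Constraint 2 (W != V) on D(W)={2,3,5,6} D(V)={2,4,5,6}: no change
Constraint 3 (Z != V) on D(Z)={2,3,5,6} D(V)={2,4,5,6}: no change
So after all 3 constraints: D(Z) = {2,3,5,6}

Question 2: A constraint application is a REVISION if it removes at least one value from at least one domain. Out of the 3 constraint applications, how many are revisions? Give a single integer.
Constraint 1 (W != Z) on D(W)={2,3,5,6} D(Z)={2,3,5,6}: no change => not a revision
Constraint 2 (W != V) on D(W)={2,3,5,6} D(V)={2,4,5,6}: no change => not a revision
Constraint 3 (Z != V) on D(Z)={2,3,5,6} D(V)={2,4,5,6}: no change => not a revision
Total revisions = 0

Answer: 0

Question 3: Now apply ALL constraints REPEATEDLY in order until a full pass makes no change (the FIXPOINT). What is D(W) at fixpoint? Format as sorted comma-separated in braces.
pass 0 (initial): D(W)={2,3,5,6}
pass 1: no change
Fixpoint after 1 passes: D(W) = {2,3,5,6}

Answer: {2,3,5,6}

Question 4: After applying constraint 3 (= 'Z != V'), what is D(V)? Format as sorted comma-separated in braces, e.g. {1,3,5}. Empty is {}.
Answer: {2,4,5,6}

Derivation:
Constraint 1 (W != Z) on D(W)={2,3,5,6} D(Z)={2,3,5,6}: no change
Constraint 2 (W != V) on D(W)={2,3,5,6} D(V)={2,4,5,6}: no change
Constraint 3 (Z != V) on D(Z)={2,3,5,6} D(V)={2,4,5,6}: no change
So after constraint 3: D(V) = {2,4,5,6}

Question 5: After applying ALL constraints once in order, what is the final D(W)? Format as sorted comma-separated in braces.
Constraint 1 (W != Z) on D(W)={2,3,5,6} D(Z)={2,3,5,6}: no change
Constraint 2 (W != V) on D(W)={2,3,5,6} D(V)={2,4,5,6}: no change
Constraint 3 (Z != V) on D(Z)={2,3,5,6} D(V)={2,4,5,6}: no change
So after all 3 constraints: D(W) = {2,3,5,6}

Answer: {2,3,5,6}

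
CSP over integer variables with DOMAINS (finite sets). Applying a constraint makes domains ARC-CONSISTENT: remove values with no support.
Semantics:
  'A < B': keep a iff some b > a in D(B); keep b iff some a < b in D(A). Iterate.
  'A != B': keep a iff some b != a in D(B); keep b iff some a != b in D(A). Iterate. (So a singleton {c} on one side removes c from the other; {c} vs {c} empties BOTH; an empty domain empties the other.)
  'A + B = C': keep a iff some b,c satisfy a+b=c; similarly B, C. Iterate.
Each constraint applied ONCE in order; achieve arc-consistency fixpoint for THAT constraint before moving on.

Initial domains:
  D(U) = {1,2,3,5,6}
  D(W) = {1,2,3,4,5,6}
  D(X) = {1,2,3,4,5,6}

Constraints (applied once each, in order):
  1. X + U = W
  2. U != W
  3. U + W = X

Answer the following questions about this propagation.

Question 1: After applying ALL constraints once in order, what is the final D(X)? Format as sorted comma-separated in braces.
Answer: {3,4,5}

Derivation:
Constraint 1 (X + U = W) on D(X)={1,2,3,4,5,6} D(U)={1,2,3,5,6} D(W)={1,2,3,4,5,6}: X {1,2,3,4,5,6}->{1,2,3,4,5}; U {1,2,3,5,6}->{1,2,3,5}; W {1,2,3,4,5,6}->{2,3,4,5,6}
Constraint 2 (U != W) on D(U)={1,2,3,5} D(W)={2,3,4,5,6}: no change
Constraint 3 (U + W = X) on D(U)={1,2,3,5} D(W)={2,3,4,5,6} D(X)={1,2,3,4,5}: U {1,2,3,5}->{1,2,3}; W {2,3,4,5,6}->{2,3,4}; X {1,2,3,4,5}->{3,4,5}
So after all 3 constraints: D(X) = {3,4,5}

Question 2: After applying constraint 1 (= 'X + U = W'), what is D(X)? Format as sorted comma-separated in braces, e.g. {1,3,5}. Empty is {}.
Constraint 1 (X + U = W) on D(X)={1,2,3,4,5,6} D(U)={1,2,3,5,6} D(W)={1,2,3,4,5,6}: X {1,2,3,4,5,6}->{1,2,3,4,5}; U {1,2,3,5,6}->{1,2,3,5}; W {1,2,3,4,5,6}->{2,3,4,5,6}
So after constraint 1: D(X) = {1,2,3,4,5}

Answer: {1,2,3,4,5}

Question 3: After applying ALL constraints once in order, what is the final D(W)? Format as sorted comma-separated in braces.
Answer: {2,3,4}

Derivation:
Constraint 1 (X + U = W) on D(X)={1,2,3,4,5,6} D(U)={1,2,3,5,6} D(W)={1,2,3,4,5,6}: X {1,2,3,4,5,6}->{1,2,3,4,5}; U {1,2,3,5,6}->{1,2,3,5}; W {1,2,3,4,5,6}->{2,3,4,5,6}
Constraint 2 (U != W) on D(U)={1,2,3,5} D(W)={2,3,4,5,6}: no change
Constraint 3 (U + W = X) on D(U)={1,2,3,5} D(W)={2,3,4,5,6} D(X)={1,2,3,4,5}: U {1,2,3,5}->{1,2,3}; W {2,3,4,5,6}->{2,3,4}; X {1,2,3,4,5}->{3,4,5}
So after all 3 constraints: D(W) = {2,3,4}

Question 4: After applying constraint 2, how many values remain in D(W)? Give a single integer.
Constraint 1 (X + U = W) on D(X)={1,2,3,4,5,6} D(U)={1,2,3,5,6} D(W)={1,2,3,4,5,6}: X {1,2,3,4,5,6}->{1,2,3,4,5}; U {1,2,3,5,6}->{1,2,3,5}; W {1,2,3,4,5,6}->{2,3,4,5,6}
Constraint 2 (U != W) on D(U)={1,2,3,5} D(W)={2,3,4,5,6}: no change
So after constraint 2: D(W)={2,3,4,5,6}, size = 5

Answer: 5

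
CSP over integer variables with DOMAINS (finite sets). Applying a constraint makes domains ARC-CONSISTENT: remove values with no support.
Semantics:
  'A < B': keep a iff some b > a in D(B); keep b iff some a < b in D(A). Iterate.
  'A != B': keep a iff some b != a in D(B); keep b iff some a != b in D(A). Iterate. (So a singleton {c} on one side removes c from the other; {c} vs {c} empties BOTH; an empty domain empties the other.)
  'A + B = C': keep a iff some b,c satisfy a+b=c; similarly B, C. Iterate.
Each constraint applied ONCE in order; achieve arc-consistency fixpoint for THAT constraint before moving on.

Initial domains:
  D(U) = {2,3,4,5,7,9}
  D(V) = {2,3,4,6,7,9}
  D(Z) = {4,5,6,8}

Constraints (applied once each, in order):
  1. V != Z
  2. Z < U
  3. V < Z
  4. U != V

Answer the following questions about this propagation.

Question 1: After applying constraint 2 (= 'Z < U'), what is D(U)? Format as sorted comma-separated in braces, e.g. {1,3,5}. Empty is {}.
Constraint 1 (V != Z) on D(V)={2,3,4,6,7,9} D(Z)={4,5,6,8}: no change
Constraint 2 (Z < U) on D(Z)={4,5,6,8} D(U)={2,3,4,5,7,9}: U {2,3,4,5,7,9}->{5,7,9}
So after constraint 2: D(U) = {5,7,9}

Answer: {5,7,9}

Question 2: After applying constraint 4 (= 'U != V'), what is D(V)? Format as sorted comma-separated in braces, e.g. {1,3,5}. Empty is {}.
Answer: {2,3,4,6,7}

Derivation:
Constraint 1 (V != Z) on D(V)={2,3,4,6,7,9} D(Z)={4,5,6,8}: no change
Constraint 2 (Z < U) on D(Z)={4,5,6,8} D(U)={2,3,4,5,7,9}: U {2,3,4,5,7,9}->{5,7,9}
Constraint 3 (V < Z) on D(V)={2,3,4,6,7,9} D(Z)={4,5,6,8}: V {2,3,4,6,7,9}->{2,3,4,6,7}
Constraint 4 (U != V) on D(U)={5,7,9} D(V)={2,3,4,6,7}: no change
So after constraint 4: D(V) = {2,3,4,6,7}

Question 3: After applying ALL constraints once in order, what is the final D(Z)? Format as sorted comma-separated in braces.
Constraint 1 (V != Z) on D(V)={2,3,4,6,7,9} D(Z)={4,5,6,8}: no change
Constraint 2 (Z < U) on D(Z)={4,5,6,8} D(U)={2,3,4,5,7,9}: U {2,3,4,5,7,9}->{5,7,9}
Constraint 3 (V < Z) on D(V)={2,3,4,6,7,9} D(Z)={4,5,6,8}: V {2,3,4,6,7,9}->{2,3,4,6,7}
Constraint 4 (U != V) on D(U)={5,7,9} D(V)={2,3,4,6,7}: no change
So after all 4 constraints: D(Z) = {4,5,6,8}

Answer: {4,5,6,8}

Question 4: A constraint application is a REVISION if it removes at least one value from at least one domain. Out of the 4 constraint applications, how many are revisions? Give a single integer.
Answer: 2

Derivation:
Constraint 1 (V != Z) on D(V)={2,3,4,6,7,9} D(Z)={4,5,6,8}: no change => not a revision
Constraint 2 (Z < U) on D(Z)={4,5,6,8} D(U)={2,3,4,5,7,9}: U {2,3,4,5,7,9}->{5,7,9} => REVISION
Constraint 3 (V < Z) on D(V)={2,3,4,6,7,9} D(Z)={4,5,6,8}: V {2,3,4,6,7,9}->{2,3,4,6,7} => REVISION
Constraint 4 (U != V) on D(U)={5,7,9} D(V)={2,3,4,6,7}: no change => not a revision
Total revisions = 2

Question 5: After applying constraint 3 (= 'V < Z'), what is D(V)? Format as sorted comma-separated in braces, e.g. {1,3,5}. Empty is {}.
Answer: {2,3,4,6,7}

Derivation:
Constraint 1 (V != Z) on D(V)={2,3,4,6,7,9} D(Z)={4,5,6,8}: no change
Constraint 2 (Z < U) on D(Z)={4,5,6,8} D(U)={2,3,4,5,7,9}: U {2,3,4,5,7,9}->{5,7,9}
Constraint 3 (V < Z) on D(V)={2,3,4,6,7,9} D(Z)={4,5,6,8}: V {2,3,4,6,7,9}->{2,3,4,6,7}
So after constraint 3: D(V) = {2,3,4,6,7}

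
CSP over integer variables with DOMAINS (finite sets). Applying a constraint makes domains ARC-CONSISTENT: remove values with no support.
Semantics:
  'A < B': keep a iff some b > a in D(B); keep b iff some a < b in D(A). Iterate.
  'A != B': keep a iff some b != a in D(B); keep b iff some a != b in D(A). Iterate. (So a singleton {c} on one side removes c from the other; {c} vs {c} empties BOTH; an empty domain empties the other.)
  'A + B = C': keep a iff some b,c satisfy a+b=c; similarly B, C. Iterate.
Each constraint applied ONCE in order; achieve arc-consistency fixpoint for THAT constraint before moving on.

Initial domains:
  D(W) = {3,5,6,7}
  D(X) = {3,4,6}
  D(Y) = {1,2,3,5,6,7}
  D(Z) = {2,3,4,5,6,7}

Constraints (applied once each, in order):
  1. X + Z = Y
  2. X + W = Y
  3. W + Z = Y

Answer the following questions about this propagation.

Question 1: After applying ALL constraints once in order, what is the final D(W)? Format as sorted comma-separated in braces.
Constraint 1 (X + Z = Y) on D(X)={3,4,6} D(Z)={2,3,4,5,6,7} D(Y)={1,2,3,5,6,7}: X {3,4,6}->{3,4}; Z {2,3,4,5,6,7}->{2,3,4}; Y {1,2,3,5,6,7}->{5,6,7}
Constraint 2 (X + W = Y) on D(X)={3,4} D(W)={3,5,6,7} D(Y)={5,6,7}: W {3,5,6,7}->{3}; Y {5,6,7}->{6,7}
Constraint 3 (W + Z = Y) on D(W)={3} D(Z)={2,3,4} D(Y)={6,7}: Z {2,3,4}->{3,4}
So after all 3 constraints: D(W) = {3}

Answer: {3}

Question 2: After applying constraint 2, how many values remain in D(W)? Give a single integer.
Constraint 1 (X + Z = Y) on D(X)={3,4,6} D(Z)={2,3,4,5,6,7} D(Y)={1,2,3,5,6,7}: X {3,4,6}->{3,4}; Z {2,3,4,5,6,7}->{2,3,4}; Y {1,2,3,5,6,7}->{5,6,7}
Constraint 2 (X + W = Y) on D(X)={3,4} D(W)={3,5,6,7} D(Y)={5,6,7}: W {3,5,6,7}->{3}; Y {5,6,7}->{6,7}
So after constraint 2: D(W)={3}, size = 1

Answer: 1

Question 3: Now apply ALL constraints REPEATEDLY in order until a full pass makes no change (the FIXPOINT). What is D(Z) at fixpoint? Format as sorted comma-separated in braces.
Answer: {3,4}

Derivation:
pass 0 (initial): D(Z)={2,3,4,5,6,7}
pass 1: W {3,5,6,7}->{3}; X {3,4,6}->{3,4}; Y {1,2,3,5,6,7}->{6,7}; Z {2,3,4,5,6,7}->{3,4}
pass 2: no change
Fixpoint after 2 passes: D(Z) = {3,4}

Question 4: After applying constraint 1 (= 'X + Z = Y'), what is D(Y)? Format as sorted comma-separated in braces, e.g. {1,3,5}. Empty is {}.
Answer: {5,6,7}

Derivation:
Constraint 1 (X + Z = Y) on D(X)={3,4,6} D(Z)={2,3,4,5,6,7} D(Y)={1,2,3,5,6,7}: X {3,4,6}->{3,4}; Z {2,3,4,5,6,7}->{2,3,4}; Y {1,2,3,5,6,7}->{5,6,7}
So after constraint 1: D(Y) = {5,6,7}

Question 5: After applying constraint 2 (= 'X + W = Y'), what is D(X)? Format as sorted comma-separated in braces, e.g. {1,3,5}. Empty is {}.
Answer: {3,4}

Derivation:
Constraint 1 (X + Z = Y) on D(X)={3,4,6} D(Z)={2,3,4,5,6,7} D(Y)={1,2,3,5,6,7}: X {3,4,6}->{3,4}; Z {2,3,4,5,6,7}->{2,3,4}; Y {1,2,3,5,6,7}->{5,6,7}
Constraint 2 (X + W = Y) on D(X)={3,4} D(W)={3,5,6,7} D(Y)={5,6,7}: W {3,5,6,7}->{3}; Y {5,6,7}->{6,7}
So after constraint 2: D(X) = {3,4}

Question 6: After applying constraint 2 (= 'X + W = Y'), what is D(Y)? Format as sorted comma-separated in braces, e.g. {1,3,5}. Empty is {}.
Constraint 1 (X + Z = Y) on D(X)={3,4,6} D(Z)={2,3,4,5,6,7} D(Y)={1,2,3,5,6,7}: X {3,4,6}->{3,4}; Z {2,3,4,5,6,7}->{2,3,4}; Y {1,2,3,5,6,7}->{5,6,7}
Constraint 2 (X + W = Y) on D(X)={3,4} D(W)={3,5,6,7} D(Y)={5,6,7}: W {3,5,6,7}->{3}; Y {5,6,7}->{6,7}
So after constraint 2: D(Y) = {6,7}

Answer: {6,7}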